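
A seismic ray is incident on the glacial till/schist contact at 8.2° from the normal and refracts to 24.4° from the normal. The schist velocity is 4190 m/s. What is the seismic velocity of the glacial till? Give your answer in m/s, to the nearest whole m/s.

1447 m/s

sin 8.2° = 0.1426; sin 24.4° = 0.4131.
V₁ = V₂·(sin θ₁/sin θ₂) = 4190·(0.1426/0.4131) = 1446.64 m/s.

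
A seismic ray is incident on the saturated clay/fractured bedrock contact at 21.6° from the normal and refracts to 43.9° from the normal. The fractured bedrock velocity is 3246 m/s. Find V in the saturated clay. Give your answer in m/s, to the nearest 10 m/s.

Snell's law: sin 21.6°/V₁ = sin 43.9°/V₂.
V₁ = V₂·sin 21.6°/sin 43.9° = 3246 × 0.5309 = 1723.29 m/s.

1720 m/s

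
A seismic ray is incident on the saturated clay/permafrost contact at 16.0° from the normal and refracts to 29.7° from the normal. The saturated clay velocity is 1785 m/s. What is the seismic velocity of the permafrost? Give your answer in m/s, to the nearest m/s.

sin 16.0° = 0.2756; sin 29.7° = 0.4955.
V₂ = V₁·(sin θ₂/sin θ₁) = 1785·(0.4955/0.2756) = 3208.54 m/s.

3209 m/s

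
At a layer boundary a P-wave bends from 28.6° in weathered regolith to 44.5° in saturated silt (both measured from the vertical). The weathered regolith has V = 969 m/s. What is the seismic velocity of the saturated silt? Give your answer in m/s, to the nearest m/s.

1419 m/s

sin 28.6° = 0.4787; sin 44.5° = 0.7009.
V₂ = V₁·(sin θ₂/sin θ₁) = 969·(0.7009/0.4787) = 1418.83 m/s.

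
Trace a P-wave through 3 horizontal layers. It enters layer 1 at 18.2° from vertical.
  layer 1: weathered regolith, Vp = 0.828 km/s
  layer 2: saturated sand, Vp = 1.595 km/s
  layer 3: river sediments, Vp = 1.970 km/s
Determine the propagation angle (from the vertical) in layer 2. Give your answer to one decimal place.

Ray parameter p = sin 18.2° / 0.828 = 3.7722e-01 s/km.
sin θ_2 = p·V_2 = 3.7722e-01 × 1.595 = 0.6017.
θ_2 = 36.99° from the vertical.

37.0°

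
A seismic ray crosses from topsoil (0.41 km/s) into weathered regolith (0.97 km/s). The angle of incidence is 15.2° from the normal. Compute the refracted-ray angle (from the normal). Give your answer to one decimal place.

sin θ₁/V₁ = sin θ₂/V₂ ⇒ sin θ₂ = 0.97·sin 15.2°/0.41 = 0.97·0.2622/0.41 = 0.6203.
θ₂ = sin⁻¹(0.6203) = 38.34° (from vertical).

38.3°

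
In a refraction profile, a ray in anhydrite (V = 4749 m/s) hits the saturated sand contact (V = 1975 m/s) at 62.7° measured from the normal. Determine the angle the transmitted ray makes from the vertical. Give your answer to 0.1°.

sin θ₁/V₁ = sin θ₂/V₂ ⇒ sin θ₂ = 1975·sin 62.7°/4749 = 1975·0.8886/4749 = 0.3696.
θ₂ = sin⁻¹(0.3696) = 21.69° (from vertical).

21.7°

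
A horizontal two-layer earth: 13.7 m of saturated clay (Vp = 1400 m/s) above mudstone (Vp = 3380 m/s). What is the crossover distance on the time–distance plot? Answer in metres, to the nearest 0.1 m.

42.6 m

x_cross = 2h·√((V₂+V₁)/(V₂−V₁)).
(V₂+V₁)/(V₂−V₁) = (3380+1400)/(3380−1400) = 2.4141; √ = 1.5538.
x_cross = 2·13.7·1.5538 = 42.57 m.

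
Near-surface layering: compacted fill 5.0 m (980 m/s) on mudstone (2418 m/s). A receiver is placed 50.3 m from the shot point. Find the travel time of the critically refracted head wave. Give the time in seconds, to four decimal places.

0.0301 s

θ_c = arcsin(V₁/V₂) = arcsin(980/2418) = 23.91°, cos θ_c = 0.9142.
Intercept time tᵢ = 2h cos θ_c / V₁ = 2·5.0·0.9142/980 = 0.00933 s.
t = x/V₂ + tᵢ = 50.3/2418 + 0.00933 = 0.03013 s.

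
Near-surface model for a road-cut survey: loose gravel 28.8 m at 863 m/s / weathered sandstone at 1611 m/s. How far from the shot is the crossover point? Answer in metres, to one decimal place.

θ_c = arcsin(863/1611) = 32.39°, so cos θ_c = 0.8444 and tᵢ = 2h cos θ_c/V₁ = 0.0564 s.
At crossover x/V₁ = x/V₂ + tᵢ ⇒ x = tᵢ/(1/V₁ − 1/V₂) = 0.05636/(1.1587e-03 − 6.2073e-04) = 104.75 m.

104.8 m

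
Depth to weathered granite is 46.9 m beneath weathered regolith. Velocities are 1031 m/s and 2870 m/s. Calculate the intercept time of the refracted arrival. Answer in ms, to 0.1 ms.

84.9 ms

tᵢ = 2h·√(V₂²−V₁²)/(V₁V₂).
√(V₂²−V₁²) = √(2870²−1031²) = 2678.4 m/s.
tᵢ = 2·46.9·2678.4/(1031·2870) = 0.08491 s.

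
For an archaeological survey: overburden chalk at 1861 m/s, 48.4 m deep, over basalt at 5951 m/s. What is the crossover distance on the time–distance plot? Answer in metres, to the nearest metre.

x_cross = 2h·√((V₂+V₁)/(V₂−V₁)).
(V₂+V₁)/(V₂−V₁) = (5951+1861)/(5951−1861) = 1.9100; √ = 1.3820.
x_cross = 2·48.4·1.3820 = 133.78 m.

134 m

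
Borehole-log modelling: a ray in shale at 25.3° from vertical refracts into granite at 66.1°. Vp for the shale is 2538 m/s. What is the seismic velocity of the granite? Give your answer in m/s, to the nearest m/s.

5430 m/s

Snell's law: sin 25.3°/V₁ = sin 66.1°/V₂.
V₂ = V₁·sin 66.1°/sin 25.3° = 2538 × 2.1393 = 5429.59 m/s.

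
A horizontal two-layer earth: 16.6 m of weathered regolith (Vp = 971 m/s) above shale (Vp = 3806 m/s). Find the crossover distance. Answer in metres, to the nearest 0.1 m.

43.1 m

x_cross = 2h·√((V₂+V₁)/(V₂−V₁)).
(V₂+V₁)/(V₂−V₁) = (3806+971)/(3806−971) = 1.6850; √ = 1.2981.
x_cross = 2·16.6·1.2981 = 43.10 m.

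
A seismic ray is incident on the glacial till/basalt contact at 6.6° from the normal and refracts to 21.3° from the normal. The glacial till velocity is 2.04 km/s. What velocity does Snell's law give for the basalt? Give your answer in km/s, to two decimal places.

sin 6.6° = 0.1149; sin 21.3° = 0.3633.
V₂ = V₁·(sin θ₂/sin θ₁) = 2.04·(0.3633/0.1149) = 6.45 km/s.

6.45 km/s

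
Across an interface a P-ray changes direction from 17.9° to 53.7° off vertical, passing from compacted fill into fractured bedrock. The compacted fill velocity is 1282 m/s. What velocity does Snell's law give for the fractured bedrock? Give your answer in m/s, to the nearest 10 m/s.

Snell's law: sin 17.9°/V₁ = sin 53.7°/V₂.
V₂ = V₁·sin 53.7°/sin 17.9° = 1282 × 2.6221 = 3361.57 m/s.

3360 m/s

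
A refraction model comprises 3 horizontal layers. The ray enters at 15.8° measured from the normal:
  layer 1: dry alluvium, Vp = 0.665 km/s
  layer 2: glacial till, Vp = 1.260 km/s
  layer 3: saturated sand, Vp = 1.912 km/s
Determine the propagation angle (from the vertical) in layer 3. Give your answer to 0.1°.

Ray parameter p = sin 15.8° / 0.665 = 4.0944e-01 s/km.
sin θ_3 = p·V_3 = 4.0944e-01 × 1.912 = 0.7829.
θ_3 = arcsin 0.7829 = 51.52°.

51.5°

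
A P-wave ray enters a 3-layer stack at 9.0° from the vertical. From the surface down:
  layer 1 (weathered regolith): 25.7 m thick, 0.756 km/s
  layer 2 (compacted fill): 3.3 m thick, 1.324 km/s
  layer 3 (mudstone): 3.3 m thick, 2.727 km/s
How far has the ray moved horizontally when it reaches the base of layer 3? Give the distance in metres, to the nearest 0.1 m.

7.3 m

p = sin θ₁/V₁ = sin 9.0°/0.756 = 2.0692e-01 s/km is conserved through the stack.
Layer 1: θ = 9.00°; offset = 25.7·tan 9.00° = 4.070 m.
Layer 2: sin θ = p·1.324 = 0.2740 → θ = 15.90°; offset = 3.3·tan 15.90° = 0.940 m.
Layer 3: sin θ = p·2.727 = 0.5643 → θ = 34.35°; offset = 3.3·tan 34.35° = 2.256 m.
Total horizontal offset = 7.266 m.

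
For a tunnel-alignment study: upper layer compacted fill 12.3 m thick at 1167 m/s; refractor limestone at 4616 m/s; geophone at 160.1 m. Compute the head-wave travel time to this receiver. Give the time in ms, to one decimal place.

t = x/V₂ + 2h·√(V₂²−V₁²)/(V₁V₂).
√(V₂²−V₁²) = √(4616²−1167²) = 4466.0 m/s; delay term = 2·12.3·4466.0/(1167·4616) = 0.02039 s.
t = 160.1/4616 + 0.02039 = 0.05508 s.

55.1 ms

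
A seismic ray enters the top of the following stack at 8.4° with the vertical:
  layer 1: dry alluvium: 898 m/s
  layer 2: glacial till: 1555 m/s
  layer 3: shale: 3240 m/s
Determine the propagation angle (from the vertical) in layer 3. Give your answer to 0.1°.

Ray parameter p = sin 8.4° / 898 = 1.6268e-04 s/m.
sin θ_3 = p·V_3 = 1.6268e-04 × 3240 = 0.5271.
θ_3 = 31.81° from the vertical.

31.8°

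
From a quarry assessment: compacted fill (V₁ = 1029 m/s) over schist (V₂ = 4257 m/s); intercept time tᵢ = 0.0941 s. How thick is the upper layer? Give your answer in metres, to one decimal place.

θ_c = arcsin(1029/4257) = 13.99°; cos θ_c = 0.9703.
tᵢ = 2h cos θ_c/V₁ ⇒ h = tᵢ·V₁/(2 cos θ_c) = 0.0941·1029/(2·0.9703) = 49.89 m.

49.9 m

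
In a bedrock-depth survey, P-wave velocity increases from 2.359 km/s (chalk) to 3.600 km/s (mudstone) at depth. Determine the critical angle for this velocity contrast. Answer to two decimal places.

At critical incidence the refracted ray runs along the interface (θ₂ = 90°), so sin θ_c = V₁/V₂.
θ_c = arcsin(2.359/3.600) = arcsin 0.6553 = 40.94°.

40.94°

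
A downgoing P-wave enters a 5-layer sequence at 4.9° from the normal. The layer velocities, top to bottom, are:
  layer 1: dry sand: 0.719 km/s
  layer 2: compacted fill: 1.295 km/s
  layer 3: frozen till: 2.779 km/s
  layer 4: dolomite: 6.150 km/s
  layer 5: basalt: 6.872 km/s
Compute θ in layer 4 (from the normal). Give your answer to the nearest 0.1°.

Ray parameter p = sin 4.9° / 0.719 = 1.1880e-01 s/km.
sin θ_4 = p·V_4 = 1.1880e-01 × 6.150 = 0.7306.
θ_4 = arcsin 0.7306 = 46.94°.

46.9°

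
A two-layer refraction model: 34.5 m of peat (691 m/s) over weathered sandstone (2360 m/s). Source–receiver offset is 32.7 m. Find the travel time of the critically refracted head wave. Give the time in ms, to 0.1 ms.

θ_c = arcsin(V₁/V₂) = arcsin(691/2360) = 17.03°, cos θ_c = 0.9562.
Intercept time tᵢ = 2h cos θ_c / V₁ = 2·34.5·0.9562/691 = 0.09548 s.
t = x/V₂ + tᵢ = 32.7/2360 + 0.09548 = 0.10934 s.

109.3 ms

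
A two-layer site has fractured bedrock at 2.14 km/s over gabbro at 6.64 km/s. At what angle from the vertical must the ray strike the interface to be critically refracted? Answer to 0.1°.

18.8°

At critical incidence the refracted ray runs along the interface (θ₂ = 90°), so sin θ_c = V₁/V₂.
θ_c = arcsin(2.14/6.64) = arcsin 0.3223 = 18.80°.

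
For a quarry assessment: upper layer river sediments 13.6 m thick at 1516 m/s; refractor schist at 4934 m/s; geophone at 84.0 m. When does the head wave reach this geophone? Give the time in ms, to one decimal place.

t = x/V₂ + 2h·√(V₂²−V₁²)/(V₁V₂).
√(V₂²−V₁²) = √(4934²−1516²) = 4695.3 m/s; delay term = 2·13.6·4695.3/(1516·4934) = 0.01707 s.
t = 84.0/4934 + 0.01707 = 0.03410 s.

34.1 ms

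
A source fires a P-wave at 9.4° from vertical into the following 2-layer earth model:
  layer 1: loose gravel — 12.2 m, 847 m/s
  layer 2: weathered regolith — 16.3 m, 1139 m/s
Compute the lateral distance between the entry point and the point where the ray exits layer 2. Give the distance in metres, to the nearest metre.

6 m

Ray parameter p = sin 9.4° / 847 m/s = 1.9283e-04 s/m.
Layer 1: θ = 9.40°; offset = 12.2·tan 9.40° = 2.020 m.
Layer 2: sin θ = p·1139 = 0.2196 → θ = 12.69°; offset = 16.3·tan 12.69° = 3.670 m.
Σ offsets = 5.689 m.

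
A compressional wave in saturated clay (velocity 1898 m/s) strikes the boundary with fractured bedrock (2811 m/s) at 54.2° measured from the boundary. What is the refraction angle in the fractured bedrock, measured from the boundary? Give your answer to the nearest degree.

30°

Convert to the normal: θ₁ = 90° − 54.2° = 35.8°.
sin θ₁/V₁ = sin θ₂/V₂ ⇒ sin θ₂ = 2811·sin 35.8°/1898 = 2811·0.5850/1898 = 0.8663.
θ₂ = arcsin 0.8663 = 60.04° from the normal.
From the interface: 90° − 60.04° = 29.96°.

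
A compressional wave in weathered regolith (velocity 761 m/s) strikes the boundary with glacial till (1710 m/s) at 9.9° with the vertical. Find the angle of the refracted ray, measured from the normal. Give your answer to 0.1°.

sin θ₁/V₁ = sin θ₂/V₂ ⇒ sin θ₂ = 1710·sin 9.9°/761 = 1710·0.1719/761 = 0.3863.
θ₂ = arcsin 0.3863 = 22.73° from the normal.

22.7°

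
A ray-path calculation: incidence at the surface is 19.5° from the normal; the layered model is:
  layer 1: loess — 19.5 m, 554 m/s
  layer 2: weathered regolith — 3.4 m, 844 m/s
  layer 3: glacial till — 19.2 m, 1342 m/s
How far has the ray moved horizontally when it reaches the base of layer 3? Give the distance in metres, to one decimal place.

35.3 m

Ray parameter p = sin 19.5° / 554 m/s = 6.0254e-04 s/m.
Layer 1: θ = 19.50°; offset = 19.5·tan 19.50° = 6.905 m.
Layer 2: sin θ = p·844 = 0.5085 → θ = 30.57°; offset = 3.4·tan 30.57° = 2.008 m.
Layer 3: sin θ = p·1342 = 0.8086 → θ = 53.96°; offset = 19.2·tan 53.96° = 26.388 m.
Total horizontal offset = 35.301 m.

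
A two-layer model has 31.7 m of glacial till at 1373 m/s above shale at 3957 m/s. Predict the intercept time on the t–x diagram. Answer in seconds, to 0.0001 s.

0.0433 s

tᵢ = 2h·√(V₂²−V₁²)/(V₁V₂).
√(V₂²−V₁²) = √(3957²−1373²) = 3711.2 m/s.
tᵢ = 2·31.7·3711.2/(1373·3957) = 0.04331 s.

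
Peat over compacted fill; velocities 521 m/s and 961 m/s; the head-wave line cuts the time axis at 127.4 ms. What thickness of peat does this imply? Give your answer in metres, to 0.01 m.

39.50 m

h = tᵢ·V₁·V₂ / (2·√(V₂²−V₁²)).
√(V₂²−V₁²) = √(961² − 521²) = 807.5 m/s.
h = 0.1274 s × 521 × 961 / (2 × 807.5) = 39.50 m.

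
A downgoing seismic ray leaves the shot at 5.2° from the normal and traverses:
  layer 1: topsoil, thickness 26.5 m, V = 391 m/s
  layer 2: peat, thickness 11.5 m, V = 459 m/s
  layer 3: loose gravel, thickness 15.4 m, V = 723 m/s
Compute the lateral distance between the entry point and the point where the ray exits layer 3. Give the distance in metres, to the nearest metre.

Apply Snell's law at each interface; in layer i the horizontal offset is hᵢ·tan θᵢ.
Layer 1: θ = 5.20°; offset = 26.5·tan 5.20° = 2.412 m.
Layer 2: sin θ = 459·sin 5.2°/391 = 0.1064, θ = 6.11°; offset = 11.5·tan 6.11° = 1.231 m.
Layer 3: sin θ = 723·sin 5.2°/391 = 0.1676, θ = 9.65°; offset = 15.4·tan 9.65° = 2.618 m.
Σ offsets = 6.260 m.

6 m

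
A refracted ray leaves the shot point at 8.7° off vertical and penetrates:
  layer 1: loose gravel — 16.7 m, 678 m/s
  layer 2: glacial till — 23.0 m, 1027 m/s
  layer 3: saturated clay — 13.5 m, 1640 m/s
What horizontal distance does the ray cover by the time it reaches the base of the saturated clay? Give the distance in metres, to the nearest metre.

13 m

Apply Snell's law at each interface; in layer i the horizontal offset is hᵢ·tan θᵢ.
Layer 1: θ = 8.70°; offset = 16.7·tan 8.70° = 2.555 m.
Layer 2: sin θ = 1027·sin 8.7°/678 = 0.2291, θ = 13.25°; offset = 23.0·tan 13.25° = 5.414 m.
Layer 3: sin θ = 1640·sin 8.7°/678 = 0.3659, θ = 21.46°; offset = 13.5·tan 21.46° = 5.307 m.
Total horizontal offset = 13.277 m.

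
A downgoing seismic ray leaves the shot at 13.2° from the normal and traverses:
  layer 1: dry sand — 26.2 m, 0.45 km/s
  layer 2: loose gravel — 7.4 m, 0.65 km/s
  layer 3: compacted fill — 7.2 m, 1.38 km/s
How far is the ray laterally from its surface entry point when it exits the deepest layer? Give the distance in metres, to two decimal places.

Apply Snell's law at each interface; in layer i the horizontal offset is hᵢ·tan θᵢ.
Layer 1: θ = 13.20°; offset = 26.2·tan 13.20° = 6.1452 m.
Layer 2: sin θ = 0.65·sin 13.2°/0.45 = 0.3298, θ = 19.26°; offset = 7.4·tan 19.26° = 2.5855 m.
Layer 3: sin θ = 1.38·sin 13.2°/0.45 = 0.7003, θ = 44.45°; offset = 7.2·tan 44.45° = 7.0629 m.
Total horizontal offset = 15.7935 m.

15.79 m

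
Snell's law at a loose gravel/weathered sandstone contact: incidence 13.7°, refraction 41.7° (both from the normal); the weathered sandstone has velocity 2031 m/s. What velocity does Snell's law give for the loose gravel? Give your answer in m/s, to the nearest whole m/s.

Snell's law: sin 13.7°/V₁ = sin 41.7°/V₂.
V₁ = V₂·sin 13.7°/sin 41.7° = 2031 × 0.3560 = 723.09 m/s.

723 m/s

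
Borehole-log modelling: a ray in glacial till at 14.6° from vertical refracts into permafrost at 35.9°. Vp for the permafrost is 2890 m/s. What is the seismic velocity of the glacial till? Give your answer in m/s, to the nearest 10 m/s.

1240 m/s

sin 14.6° = 0.2521; sin 35.9° = 0.5864.
V₁ = V₂·(sin θ₁/sin θ₂) = 2890·(0.2521/0.5864) = 1242.35 m/s.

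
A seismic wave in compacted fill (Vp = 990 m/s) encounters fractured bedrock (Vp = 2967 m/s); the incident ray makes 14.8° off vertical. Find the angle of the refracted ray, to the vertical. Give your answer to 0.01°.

49.96°

Snell's law: sin θ₂ = (V₂/V₁)·sin θ₁ = (2967/990)·sin 14.8° = 0.7656.
θ₂ = arcsin 0.7656 = 49.96° from the normal.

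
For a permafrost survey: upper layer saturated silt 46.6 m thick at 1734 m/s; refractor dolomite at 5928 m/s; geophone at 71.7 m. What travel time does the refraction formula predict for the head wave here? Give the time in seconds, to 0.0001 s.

0.0635 s

t = x/V₂ + 2h·√(V₂²−V₁²)/(V₁V₂).
√(V₂²−V₁²) = √(5928²−1734²) = 5668.7 m/s; delay term = 2·46.6·5668.7/(1734·5928) = 0.05140 s.
t = 71.7/5928 + 0.05140 = 0.06349 s.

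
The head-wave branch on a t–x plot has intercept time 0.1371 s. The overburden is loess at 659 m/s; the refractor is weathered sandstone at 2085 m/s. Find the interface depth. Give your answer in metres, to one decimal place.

θ_c = arcsin(659/2085) = 18.43°; cos θ_c = 0.9487.
tᵢ = 2h cos θ_c/V₁ ⇒ h = tᵢ·V₁/(2 cos θ_c) = 0.1371·659/(2·0.9487) = 47.62 m.

47.6 m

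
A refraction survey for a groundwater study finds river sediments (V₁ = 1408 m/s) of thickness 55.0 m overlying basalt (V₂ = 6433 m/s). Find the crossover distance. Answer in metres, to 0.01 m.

θ_c = arcsin(1408/6433) = 12.64°, so cos θ_c = 0.9758 and tᵢ = 2h cos θ_c/V₁ = 0.0762 s.
At crossover x/V₁ = x/V₂ + tᵢ ⇒ x = tᵢ/(1/V₁ − 1/V₂) = 0.07623/(7.1023e-04 − 1.5545e-04) = 137.41 m.

137.41 m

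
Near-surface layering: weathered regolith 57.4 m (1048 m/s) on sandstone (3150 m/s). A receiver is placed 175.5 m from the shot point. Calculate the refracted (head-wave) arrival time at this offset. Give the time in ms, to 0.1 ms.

159.0 ms

θ_c = arcsin(V₁/V₂) = arcsin(1048/3150) = 19.43°, cos θ_c = 0.9430.
Intercept time tᵢ = 2h cos θ_c / V₁ = 2·57.4·0.9430/1048 = 0.10330 s.
t = x/V₂ + tᵢ = 175.5/3150 + 0.10330 = 0.15902 s.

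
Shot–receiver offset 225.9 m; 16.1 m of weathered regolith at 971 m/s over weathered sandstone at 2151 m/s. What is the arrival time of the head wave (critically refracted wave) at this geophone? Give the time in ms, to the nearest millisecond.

t = x/V₂ + 2h·√(V₂²−V₁²)/(V₁V₂).
√(V₂²−V₁²) = √(2151²−971²) = 1919.4 m/s; delay term = 2·16.1·1919.4/(971·2151) = 0.02959 s.
t = 225.9/2151 + 0.02959 = 0.13461 s.

135 ms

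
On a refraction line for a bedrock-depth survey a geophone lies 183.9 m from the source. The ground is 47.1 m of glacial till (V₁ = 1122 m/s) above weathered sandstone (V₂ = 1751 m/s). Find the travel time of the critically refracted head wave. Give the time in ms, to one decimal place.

t = x/V₂ + 2h·√(V₂²−V₁²)/(V₁V₂).
√(V₂²−V₁²) = √(1751²−1122²) = 1344.3 m/s; delay term = 2·47.1·1344.3/(1122·1751) = 0.06446 s.
t = 183.9/1751 + 0.06446 = 0.16948 s.

169.5 ms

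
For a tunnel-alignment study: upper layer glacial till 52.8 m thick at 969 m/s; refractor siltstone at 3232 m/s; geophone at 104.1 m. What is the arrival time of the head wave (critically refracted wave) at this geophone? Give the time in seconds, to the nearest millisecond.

0.136 s

t = x/V₂ + 2h·√(V₂²−V₁²)/(V₁V₂).
√(V₂²−V₁²) = √(3232²−969²) = 3083.3 m/s; delay term = 2·52.8·3083.3/(969·3232) = 0.10397 s.
t = 104.1/3232 + 0.10397 = 0.13617 s.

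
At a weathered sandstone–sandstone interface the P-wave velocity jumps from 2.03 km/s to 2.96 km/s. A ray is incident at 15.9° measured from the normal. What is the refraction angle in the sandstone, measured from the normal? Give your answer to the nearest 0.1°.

sin θ₁/V₁ = sin θ₂/V₂ ⇒ sin θ₂ = 2.96·sin 15.9°/2.03 = 2.96·0.2740/2.03 = 0.3995.
θ₂ = arcsin 0.3995 = 23.54° from the normal.

23.5°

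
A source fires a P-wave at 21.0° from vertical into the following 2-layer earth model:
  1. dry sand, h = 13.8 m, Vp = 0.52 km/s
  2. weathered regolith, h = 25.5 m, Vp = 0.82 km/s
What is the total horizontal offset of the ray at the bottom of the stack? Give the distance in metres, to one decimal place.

Apply Snell's law at each interface; in layer i the horizontal offset is hᵢ·tan θᵢ.
Layer 1: θ = 21.00°; offset = 13.8·tan 21.00° = 5.297 m.
Layer 2: sin θ = 0.82·sin 21.0°/0.52 = 0.5651, θ = 34.41°; offset = 25.5·tan 34.41° = 17.467 m.
Summing the layer offsets gives 22.764 m.

22.8 m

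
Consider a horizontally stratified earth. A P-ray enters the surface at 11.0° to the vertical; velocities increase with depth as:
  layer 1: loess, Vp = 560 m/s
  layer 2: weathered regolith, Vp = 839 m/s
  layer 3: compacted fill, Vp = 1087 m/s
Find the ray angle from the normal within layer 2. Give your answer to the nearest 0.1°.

16.6°

Ray parameter p = sin 11.0° / 560 = 3.4073e-04 s/m.
sin θ_2 = p·V_2 = 3.4073e-04 × 839 = 0.2859.
θ_2 = arcsin 0.2859 = 16.61°.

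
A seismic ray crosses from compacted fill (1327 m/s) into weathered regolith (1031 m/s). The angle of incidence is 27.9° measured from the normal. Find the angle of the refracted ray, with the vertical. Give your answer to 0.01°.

21.32°

sin θ₁/V₁ = sin θ₂/V₂ ⇒ sin θ₂ = 1031·sin 27.9°/1327 = 1031·0.4679/1327 = 0.3636.
θ₂ = sin⁻¹(0.3636) = 21.32° (from vertical).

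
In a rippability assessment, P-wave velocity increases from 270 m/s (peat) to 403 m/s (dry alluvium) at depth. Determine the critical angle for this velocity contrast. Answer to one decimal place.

Critical incidence: sin θ_c = V₁/V₂ = 270/403 = 0.6700.
θ_c = arcsin 0.6700 = 42.07°.

42.1°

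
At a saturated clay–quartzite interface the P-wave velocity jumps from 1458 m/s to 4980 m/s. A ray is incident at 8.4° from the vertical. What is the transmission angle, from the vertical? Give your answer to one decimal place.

29.9°

Snell's law: sin θ₂ = (V₂/V₁)·sin θ₁ = (4980/1458)·sin 8.4° = 0.4990.
θ₂ = sin⁻¹(0.4990) = 29.93° (from vertical).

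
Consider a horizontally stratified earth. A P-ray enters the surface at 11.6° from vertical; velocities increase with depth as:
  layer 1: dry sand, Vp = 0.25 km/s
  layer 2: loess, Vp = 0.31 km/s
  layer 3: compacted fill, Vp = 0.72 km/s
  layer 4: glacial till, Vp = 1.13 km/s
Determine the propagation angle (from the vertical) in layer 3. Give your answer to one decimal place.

Snell's law across each interface conserves sin θ / V, so sin θ_3 = V_3·sin θ₁/V₁.
sin θ_3 = 0.72 × sin 11.6° / 0.25 = 0.5791.
θ_3 = 35.39° from the vertical.

35.4°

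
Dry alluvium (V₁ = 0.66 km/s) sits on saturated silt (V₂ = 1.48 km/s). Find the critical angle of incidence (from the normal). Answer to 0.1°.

At critical incidence the refracted ray runs along the interface (θ₂ = 90°), so sin θ_c = V₁/V₂.
θ_c = arcsin(0.66/1.48) = arcsin 0.4459 = 26.48°.

26.5°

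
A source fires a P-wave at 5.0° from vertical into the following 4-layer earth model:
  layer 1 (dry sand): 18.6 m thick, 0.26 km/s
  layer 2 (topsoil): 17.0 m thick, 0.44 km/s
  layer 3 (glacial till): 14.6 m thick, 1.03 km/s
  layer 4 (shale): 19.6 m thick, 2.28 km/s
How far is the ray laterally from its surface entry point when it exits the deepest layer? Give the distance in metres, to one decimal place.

Apply Snell's law at each interface; in layer i the horizontal offset is hᵢ·tan θᵢ.
Layer 1: θ = 5.00°; offset = 18.6·tan 5.00° = 1.627 m.
Layer 2: sin θ = 0.44·sin 5.0°/0.26 = 0.1475, θ = 8.48°; offset = 17.0·tan 8.48° = 2.535 m.
Layer 3: sin θ = 1.03·sin 5.0°/0.26 = 0.3453, θ = 20.20°; offset = 14.6·tan 20.20° = 5.371 m.
Layer 4: sin θ = 2.28·sin 5.0°/0.26 = 0.7643, θ = 49.84°; offset = 19.6·tan 49.84° = 23.229 m.
Summing the layer offsets gives 32.763 m.

32.8 m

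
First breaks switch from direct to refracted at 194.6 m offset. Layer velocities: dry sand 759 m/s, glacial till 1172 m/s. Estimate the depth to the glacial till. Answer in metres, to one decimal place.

45.0 m

h = (x_cross/2)·√((V₂−V₁)/(V₂+V₁)).
(V₂−V₁)/(V₂+V₁) = (1172−759)/(1172+759) = 0.2139; √ = 0.4625.
h = (194.6/2)·0.4625 = 45.00 m.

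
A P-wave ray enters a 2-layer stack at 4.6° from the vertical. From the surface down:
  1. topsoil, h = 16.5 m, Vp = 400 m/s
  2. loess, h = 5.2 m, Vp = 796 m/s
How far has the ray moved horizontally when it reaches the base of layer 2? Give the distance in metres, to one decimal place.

Apply Snell's law at each interface; in layer i the horizontal offset is hᵢ·tan θᵢ.
Layer 1: θ = 4.60°; offset = 16.5·tan 4.60° = 1.328 m.
Layer 2: sin θ = 796·sin 4.6°/400 = 0.1596, θ = 9.18°; offset = 5.2·tan 9.18° = 0.841 m.
Summing the layer offsets gives 2.168 m.

2.2 m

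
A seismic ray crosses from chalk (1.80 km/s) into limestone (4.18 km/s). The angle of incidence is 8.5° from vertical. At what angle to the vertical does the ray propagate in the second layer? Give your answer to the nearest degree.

20°

sin θ₁/V₁ = sin θ₂/V₂ ⇒ sin θ₂ = 4.18·sin 8.5°/1.80 = 4.18·0.1478/1.80 = 0.3432.
θ₂ = arcsin 0.3432 = 20.07° from the normal.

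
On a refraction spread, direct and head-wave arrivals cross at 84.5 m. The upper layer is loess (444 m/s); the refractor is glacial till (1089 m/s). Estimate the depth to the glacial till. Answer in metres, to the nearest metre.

27 m

x_cross = 2h·√((V₂+V₁)/(V₂−V₁)) → h = x_cross / (2·√((V₂+V₁)/(V₂−V₁))).
√((V₂+V₁)/(V₂−V₁)) = √((1089+444)/(1089−444)) = 1.5417.
h = 84.5 / (2·1.5417) = 27.41 m.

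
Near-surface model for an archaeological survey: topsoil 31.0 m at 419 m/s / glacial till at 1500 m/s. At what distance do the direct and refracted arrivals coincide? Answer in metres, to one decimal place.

82.6 m

x_cross = 2h·√((V₂+V₁)/(V₂−V₁)).
(V₂+V₁)/(V₂−V₁) = (1500+419)/(1500−419) = 1.7752; √ = 1.3324.
x_cross = 2·31.0·1.3324 = 82.61 m.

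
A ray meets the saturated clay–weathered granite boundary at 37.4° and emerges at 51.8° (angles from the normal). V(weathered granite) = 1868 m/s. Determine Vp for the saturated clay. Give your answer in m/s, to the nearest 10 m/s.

Snell's law: sin 37.4°/V₁ = sin 51.8°/V₂.
V₁ = V₂·sin 37.4°/sin 51.8° = 1868 × 0.7729 = 1443.75 m/s.

1440 m/s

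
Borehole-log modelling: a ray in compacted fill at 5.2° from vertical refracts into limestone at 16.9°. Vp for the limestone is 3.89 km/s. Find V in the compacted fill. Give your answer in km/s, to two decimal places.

Snell's law: sin 5.2°/V₁ = sin 16.9°/V₂.
V₁ = V₂·sin 5.2°/sin 16.9° = 3.89 × 0.3118 = 1.21 km/s.

1.21 km/s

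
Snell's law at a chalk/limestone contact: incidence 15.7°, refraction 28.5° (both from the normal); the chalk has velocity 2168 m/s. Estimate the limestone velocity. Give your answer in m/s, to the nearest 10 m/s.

Snell's law: sin 15.7°/V₁ = sin 28.5°/V₂.
V₂ = V₁·sin 28.5°/sin 15.7° = 2168 × 1.7633 = 3822.91 m/s.

3820 m/s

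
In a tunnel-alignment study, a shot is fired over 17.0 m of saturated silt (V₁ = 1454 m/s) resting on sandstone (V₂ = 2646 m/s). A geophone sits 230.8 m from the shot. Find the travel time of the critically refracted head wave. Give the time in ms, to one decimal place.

106.8 ms

t = x/V₂ + 2h·√(V₂²−V₁²)/(V₁V₂).
√(V₂²−V₁²) = √(2646²−1454²) = 2210.7 m/s; delay term = 2·17.0·2210.7/(1454·2646) = 0.01954 s.
t = 230.8/2646 + 0.01954 = 0.10676 s.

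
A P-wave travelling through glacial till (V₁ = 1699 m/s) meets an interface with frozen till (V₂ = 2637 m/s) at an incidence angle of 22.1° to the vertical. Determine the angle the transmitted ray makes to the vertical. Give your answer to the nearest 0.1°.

Snell's law: sin θ₂ = (V₂/V₁)·sin θ₁ = (2637/1699)·sin 22.1° = 0.5839.
θ₂ = sin⁻¹(0.5839) = 35.73° (from vertical).

35.7°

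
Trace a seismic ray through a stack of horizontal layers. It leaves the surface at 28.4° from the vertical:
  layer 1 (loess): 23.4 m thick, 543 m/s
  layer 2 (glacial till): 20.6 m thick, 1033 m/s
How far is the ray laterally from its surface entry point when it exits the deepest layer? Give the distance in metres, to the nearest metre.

56 m

Apply Snell's law at each interface; in layer i the horizontal offset is hᵢ·tan θᵢ.
Layer 1: θ = 28.40°; offset = 23.4·tan 28.40° = 12.652 m.
Layer 2: sin θ = 1033·sin 28.4°/543 = 0.9048, θ = 64.80°; offset = 20.6·tan 64.80° = 43.777 m.
Σ offsets = 56.429 m.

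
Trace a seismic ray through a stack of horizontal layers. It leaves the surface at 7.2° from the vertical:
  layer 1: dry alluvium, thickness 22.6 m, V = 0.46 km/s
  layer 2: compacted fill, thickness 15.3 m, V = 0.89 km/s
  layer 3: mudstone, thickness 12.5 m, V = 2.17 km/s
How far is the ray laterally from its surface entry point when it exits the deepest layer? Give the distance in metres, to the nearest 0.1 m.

15.8 m

Apply Snell's law at each interface; in layer i the horizontal offset is hᵢ·tan θᵢ.
Layer 1: θ = 7.20°; offset = 22.6·tan 7.20° = 2.855 m.
Layer 2: sin θ = 0.89·sin 7.2°/0.46 = 0.2425, θ = 14.03°; offset = 15.3·tan 14.03° = 3.824 m.
Layer 3: sin θ = 2.17·sin 7.2°/0.46 = 0.5912, θ = 36.25°; offset = 12.5·tan 36.25° = 9.164 m.
Σ offsets = 15.843 m.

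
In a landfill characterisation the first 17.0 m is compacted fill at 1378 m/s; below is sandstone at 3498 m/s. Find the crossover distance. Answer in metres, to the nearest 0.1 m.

x_cross = 2h·√((V₂+V₁)/(V₂−V₁)).
(V₂+V₁)/(V₂−V₁) = (3498+1378)/(3498−1378) = 2.3000; √ = 1.5166.
x_cross = 2·17.0·1.5166 = 51.56 m.

51.6 m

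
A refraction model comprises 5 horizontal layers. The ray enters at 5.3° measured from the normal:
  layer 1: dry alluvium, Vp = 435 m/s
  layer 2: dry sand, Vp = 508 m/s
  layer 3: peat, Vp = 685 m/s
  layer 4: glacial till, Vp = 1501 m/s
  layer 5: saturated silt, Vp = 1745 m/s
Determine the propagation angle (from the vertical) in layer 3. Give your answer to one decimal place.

Snell's law across each interface conserves sin θ / V, so sin θ_3 = V_3·sin θ₁/V₁.
sin θ_3 = 685 × sin 5.3° / 435 = 0.1455.
θ_3 = 8.36° from the vertical.

8.4°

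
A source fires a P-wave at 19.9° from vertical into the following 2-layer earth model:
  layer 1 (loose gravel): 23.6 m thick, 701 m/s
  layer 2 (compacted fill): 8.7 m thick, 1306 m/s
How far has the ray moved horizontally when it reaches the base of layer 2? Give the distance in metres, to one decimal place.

15.7 m

Ray parameter p = sin 19.9° / 701 m/s = 4.8556e-04 s/m.
Layer 1: θ = 19.90°; offset = 23.6·tan 19.90° = 8.543 m.
Layer 2: sin θ = p·1306 = 0.6341 → θ = 39.36°; offset = 8.7·tan 39.36° = 7.135 m.
Summing the layer offsets gives 15.678 m.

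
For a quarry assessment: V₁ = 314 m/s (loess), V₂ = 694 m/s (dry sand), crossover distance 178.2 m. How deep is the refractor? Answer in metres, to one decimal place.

54.7 m

x_cross = 2h·√((V₂+V₁)/(V₂−V₁)) → h = x_cross / (2·√((V₂+V₁)/(V₂−V₁))).
√((V₂+V₁)/(V₂−V₁)) = √((694+314)/(694−314)) = 1.6287.
h = 178.2 / (2·1.6287) = 54.71 m.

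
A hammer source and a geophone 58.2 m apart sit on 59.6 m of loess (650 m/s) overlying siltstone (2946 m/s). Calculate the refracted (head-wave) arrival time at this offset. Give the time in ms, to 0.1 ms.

t = x/V₂ + 2h·√(V₂²−V₁²)/(V₁V₂).
√(V₂²−V₁²) = √(2946²−650²) = 2873.4 m/s; delay term = 2·59.6·2873.4/(650·2946) = 0.17887 s.
t = 58.2/2946 + 0.17887 = 0.19862 s.

198.6 ms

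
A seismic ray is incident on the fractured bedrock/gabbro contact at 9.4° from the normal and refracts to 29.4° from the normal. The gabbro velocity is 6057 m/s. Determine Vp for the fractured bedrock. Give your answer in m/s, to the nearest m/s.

Snell's law: sin 9.4°/V₁ = sin 29.4°/V₂.
V₁ = V₂·sin 9.4°/sin 29.4° = 6057 × 0.3327 = 2015.19 m/s.

2015 m/s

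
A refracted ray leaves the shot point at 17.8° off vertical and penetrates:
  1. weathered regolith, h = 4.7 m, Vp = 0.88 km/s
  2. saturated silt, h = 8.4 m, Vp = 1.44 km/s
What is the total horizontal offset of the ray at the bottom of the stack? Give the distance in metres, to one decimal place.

Apply Snell's law at each interface; in layer i the horizontal offset is hᵢ·tan θᵢ.
Layer 1: θ = 17.80°; offset = 4.7·tan 17.80° = 1.509 m.
Layer 2: sin θ = 1.44·sin 17.8°/0.88 = 0.5002, θ = 30.02°; offset = 8.4·tan 30.02° = 4.853 m.
Total horizontal offset = 6.362 m.

6.4 m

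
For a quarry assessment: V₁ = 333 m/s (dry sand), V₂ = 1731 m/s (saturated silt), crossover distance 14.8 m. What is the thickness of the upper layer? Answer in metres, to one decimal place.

6.1 m

x_cross = 2h·√((V₂+V₁)/(V₂−V₁)) → h = x_cross / (2·√((V₂+V₁)/(V₂−V₁))).
√((V₂+V₁)/(V₂−V₁)) = √((1731+333)/(1731−333)) = 1.2151.
h = 14.8 / (2·1.2151) = 6.09 m.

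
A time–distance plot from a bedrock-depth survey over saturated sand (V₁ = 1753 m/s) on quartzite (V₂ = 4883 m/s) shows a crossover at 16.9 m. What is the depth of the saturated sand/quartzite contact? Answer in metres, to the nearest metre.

6 m

h = (x_cross/2)·√((V₂−V₁)/(V₂+V₁)).
(V₂−V₁)/(V₂+V₁) = (4883−1753)/(4883+1753) = 0.4717; √ = 0.6868.
h = (16.9/2)·0.6868 = 5.80 m.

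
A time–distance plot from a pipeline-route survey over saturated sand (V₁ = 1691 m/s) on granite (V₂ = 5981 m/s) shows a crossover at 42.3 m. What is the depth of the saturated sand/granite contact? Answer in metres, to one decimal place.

15.8 m

x_cross = 2h·√((V₂+V₁)/(V₂−V₁)) → h = x_cross / (2·√((V₂+V₁)/(V₂−V₁))).
√((V₂+V₁)/(V₂−V₁)) = √((5981+1691)/(5981−1691)) = 1.3373.
h = 42.3 / (2·1.3373) = 15.82 m.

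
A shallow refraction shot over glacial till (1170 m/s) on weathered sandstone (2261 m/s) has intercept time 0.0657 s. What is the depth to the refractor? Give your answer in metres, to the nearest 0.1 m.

44.9 m

h = tᵢ·V₁·V₂ / (2·√(V₂²−V₁²)).
√(V₂²−V₁²) = √(2261² − 1170²) = 1934.7 m/s.
h = 0.0657 s × 1170 × 2261 / (2 × 1934.7) = 44.92 m.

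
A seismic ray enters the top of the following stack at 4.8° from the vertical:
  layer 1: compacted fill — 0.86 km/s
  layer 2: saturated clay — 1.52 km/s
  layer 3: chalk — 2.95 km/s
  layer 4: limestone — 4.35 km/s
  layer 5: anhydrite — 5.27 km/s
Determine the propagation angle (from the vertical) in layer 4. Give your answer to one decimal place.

25.0°

Snell's law across each interface conserves sin θ / V, so sin θ_4 = V_4·sin θ₁/V₁.
sin θ_4 = 4.35 × sin 4.8° / 0.86 = 0.4233.
θ_4 = 25.04° from the vertical.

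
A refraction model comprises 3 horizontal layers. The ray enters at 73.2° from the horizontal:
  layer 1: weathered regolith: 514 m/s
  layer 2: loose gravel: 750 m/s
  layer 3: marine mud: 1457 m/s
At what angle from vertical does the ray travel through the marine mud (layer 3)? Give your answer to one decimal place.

55.0°

From the normal: θ₁ = 90° − 73.2° = 16.8°.
Snell's law across each interface conserves sin θ / V, so sin θ_3 = V_3·sin θ₁/V₁.
sin θ_3 = 1457 × sin 16.8° / 514 = 0.8193.
θ_3 = arcsin 0.8193 = 55.01°.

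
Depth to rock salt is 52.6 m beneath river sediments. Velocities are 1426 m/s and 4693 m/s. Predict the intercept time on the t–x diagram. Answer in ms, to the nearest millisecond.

70 ms

tᵢ = 2h·√(V₂²−V₁²)/(V₁V₂).
√(V₂²−V₁²) = √(4693²−1426²) = 4471.1 m/s.
tᵢ = 2·52.6·4471.1/(1426·4693) = 0.07028 s.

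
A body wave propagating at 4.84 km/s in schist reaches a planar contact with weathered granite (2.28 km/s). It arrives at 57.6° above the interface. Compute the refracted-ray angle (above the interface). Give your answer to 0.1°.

75.4°

Convert to the normal: θ₁ = 90° − 57.6° = 32.4°.
sin θ₁/V₁ = sin θ₂/V₂ ⇒ sin θ₂ = 2.28·sin 32.4°/4.84 = 2.28·0.5358/4.84 = 0.2524.
θ₂ = arcsin 0.2524 = 14.62° from the normal.
From the interface: 90° − 14.62° = 75.38°.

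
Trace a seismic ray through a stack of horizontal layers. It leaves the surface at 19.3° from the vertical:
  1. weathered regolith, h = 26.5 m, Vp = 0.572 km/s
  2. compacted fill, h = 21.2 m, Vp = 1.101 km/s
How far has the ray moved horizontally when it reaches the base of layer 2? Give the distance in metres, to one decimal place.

26.8 m

Ray parameter p = sin 19.3° / 0.572 km/s = 5.7782e-01 s/km.
Layer 1: θ = 19.30°; offset = 26.5·tan 19.30° = 9.280 m.
Layer 2: sin θ = p·1.101 = 0.6362 → θ = 39.51°; offset = 21.2·tan 39.51° = 17.481 m.
Σ offsets = 26.761 m.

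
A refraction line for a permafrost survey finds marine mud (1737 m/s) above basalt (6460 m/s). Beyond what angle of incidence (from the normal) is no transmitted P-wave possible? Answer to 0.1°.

15.6°

Critical incidence: sin θ_c = V₁/V₂ = 1737/6460 = 0.2689.
θ_c = arcsin 0.2689 = 15.60°.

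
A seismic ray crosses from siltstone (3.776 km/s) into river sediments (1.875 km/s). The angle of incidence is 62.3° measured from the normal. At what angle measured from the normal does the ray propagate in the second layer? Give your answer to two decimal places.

sin θ₁/V₁ = sin θ₂/V₂ ⇒ sin θ₂ = 1.875·sin 62.3°/3.776 = 1.875·0.8854/3.776 = 0.4396.
θ₂ = arcsin 0.4396 = 26.08° from the normal.

26.08°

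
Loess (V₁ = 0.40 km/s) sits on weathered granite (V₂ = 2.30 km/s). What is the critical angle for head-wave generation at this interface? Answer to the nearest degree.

Critical incidence: sin θ_c = V₁/V₂ = 0.40/2.30 = 0.1739.
θ_c = arcsin 0.1739 = 10.02°.

10°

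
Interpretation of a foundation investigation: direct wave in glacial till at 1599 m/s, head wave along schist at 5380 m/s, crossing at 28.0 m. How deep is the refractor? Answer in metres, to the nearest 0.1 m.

h = (x_cross/2)·√((V₂−V₁)/(V₂+V₁)).
(V₂−V₁)/(V₂+V₁) = (5380−1599)/(5380+1599) = 0.5418; √ = 0.7360.
h = (28.0/2)·0.7360 = 10.30 m.

10.3 m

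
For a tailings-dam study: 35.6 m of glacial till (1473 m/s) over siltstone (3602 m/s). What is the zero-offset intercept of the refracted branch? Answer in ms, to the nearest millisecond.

tᵢ = 2h·√(V₂²−V₁²)/(V₁V₂).
√(V₂²−V₁²) = √(3602²−1473²) = 3287.0 m/s.
tᵢ = 2·35.6·3287.0/(1473·3602) = 0.04411 s.

44 ms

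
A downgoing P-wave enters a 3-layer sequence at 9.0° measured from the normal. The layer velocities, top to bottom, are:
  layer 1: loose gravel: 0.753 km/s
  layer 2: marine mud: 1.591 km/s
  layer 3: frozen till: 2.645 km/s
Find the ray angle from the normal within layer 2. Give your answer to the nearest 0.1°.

Ray parameter p = sin 9.0° / 0.753 = 2.0775e-01 s/km.
sin θ_2 = p·V_2 = 2.0775e-01 × 1.591 = 0.3305.
θ_2 = arcsin 0.3305 = 19.30°.

19.3°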